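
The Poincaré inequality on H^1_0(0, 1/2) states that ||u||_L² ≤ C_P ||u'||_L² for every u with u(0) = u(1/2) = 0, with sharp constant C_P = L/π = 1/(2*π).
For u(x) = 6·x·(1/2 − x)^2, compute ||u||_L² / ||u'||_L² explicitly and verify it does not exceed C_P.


||u||_L² / ||u'||_L² = sqrt(14)/28 < C_P = 1/(2*π).

u(x) = 6·x·(1/2 − x)^2, so u'(x) = 3*(x - 1/2)*(6*x - 1).
u(x) = 6·x·(1/2 − x)^2 vanishes at x = 0 and x = 1/2, so u ∈ H^1_0(0, 1/2). Differentiate via the product rule and integrate the resulting polynomials term by term.
  ∫_0^1/2 u² dx = ∫_0^1/2 (36*x^6 - 72*x^5 + 54*x^4 - 18*x^3 + 9*x^2/4) dx. Term by term:
    ∫_0^1/2 36*x^6 dx = 9/224;  ∫_0^1/2 -72*x^5 dx = -3/16;  ∫_0^1/2 54*x^4 dx = 27/80;
    ∫_0^1/2 -18*x^3 dx = -9/32;  ∫_0^1/2 9*x^2/4 dx = 3/32.
  Sum: 9/224 − 3/16 + 27/80 − 9/32 + 3/32 = 3/1120.
  ∫_0^1/2 (u')² dx = ∫_0^1/2 (324*x^4 - 432*x^3 + 198*x^2 - 36*x + 9/4) dx. Term by term:
    ∫_0^1/2 324*x^4 dx = 81/40;  ∫_0^1/2 -432*x^3 dx = -27/4;  ∫_0^1/2 198*x^2 dx = 33/4;
    ∫_0^1/2 -36*x dx = -9/2;  ∫_0^1/2 9/4 dx = 9/8.
  Sum: 81/40 − 27/4 + 33/4 − 9/2 + 9/8 = 3/20.
∫_0^1/2 u² dx = 3/1120, so ||u||_L² = sqrt(210)/280.
∫_0^1/2 (u')² dx = 3/20, so ||u'||_L² = sqrt(15)/10.
Ratio ||u||_L² / ||u'||_L² = sqrt(14)/28.
Sharp Poincaré constant on H^1_0(0, 1/2) is C_P = L/π = 1/(2*π), achieved by sin(2*π·x).
A polynomial bump cannot attain the sharp Poincaré constant (only the first sine eigenfunction does), so the ratio is strictly less than C_P, consistent with ||u||_L² ≤ C_P ||u'||_L².


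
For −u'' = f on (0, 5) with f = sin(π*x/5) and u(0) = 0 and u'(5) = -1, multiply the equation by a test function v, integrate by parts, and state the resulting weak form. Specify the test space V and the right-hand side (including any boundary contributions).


V = {v ∈ H^1(0, 5) : v(0) = 0} (test functions vanish at x = 0 where u is specified); weak form: ∫_0^5 u'v' dx = ∫_0^5 (sin(π*x/5)) v dx − v(5) for all v ∈ V.

Multiply both sides by a test function v and integrate from 0 to 5:
  ∫_0^5 −u''(x) v(x) dx = ∫_0^5 f(x) v(x) dx.
Integrate the LHS by parts once:
  ∫_0^5 −u'' v dx = −[u'(x) v(x)]_0^5 + ∫_0^5 u'(x) v'(x) dx.
Thus ∫_0^5 u'(x) v'(x) dx = ∫_0^5 f(x) v(x) dx + [u'(x) v(x)]_0^5.
Choose V so that boundary terms are either known or forced to vanish.
Mixed BC: u(0) = 0 (Dirichlet) and u'(5) = -1 (Neumann). Define V = {v ∈ H^1(0, 5) : v(0) = 0}. Then [u' v]_0^5 = u'(5)·v(5) − u'(0)·0 = − v(5).
Weak formulation: find u (satisfying any essential BC) such that ∫_0^5 u'(x) v'(x) dx = ∫_0^5 f v dx − v(5) for all v ∈ V (Dirichlet at 0 absorbed into V; Neumann datum at x = 5 contributes the boundary term).
Substituting f(x) = sin(π*x/5), the right-hand side is ∫_0^5 (sin(π*x/5)) v dx − v(5).


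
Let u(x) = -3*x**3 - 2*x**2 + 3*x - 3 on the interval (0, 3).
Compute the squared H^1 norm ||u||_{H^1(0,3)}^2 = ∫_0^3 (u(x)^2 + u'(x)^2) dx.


||u||_{H^1}^2 = 617229/70

The H^1 norm (squared) on an interval (0, L) is
  ||u||_{H^1}^2 = ∫_0^L u(x)^2 dx + ∫_0^L u'(x)^2 dx.
Compute u'(x) = -9*x**2 - 4*x + 3.
Then u(x)^2 = 9*x**6 + 12*x**5 - 14*x**4 + 6*x**3 + 21*x**2 - 18*x + 9 and u'(x)^2 = 81*x**4 + 72*x**3 - 38*x**2 - 24*x + 9.
Integrate each monomial from 0 to 3 using ∫_0^3 c·x^n dx = c·3^(n+1)/(n+1):
  ∫_0^3 u(x)^2 dx = ∫_0^3 (9*x^6 + 12*x^5 - 14*x^4 + 6*x^3 + 21*x^2 - 18*x + 9) dx. Term by term:
    ∫_0^3 9*x^6 dx = 19683/7;  ∫_0^3 12*x^5 dx = 1458;  ∫_0^3 -14*x^4 dx = -3402/5;
    ∫_0^3 6*x^3 dx = 243/2;  ∫_0^3 21*x^2 dx = 189;  ∫_0^3 -18*x dx = -81;
    ∫_0^3 9 dx = 27.
  Sum: 19683/7 + 1458 − 3402/5 + 243/2 + 189 − 81 + 27 = 269217/70.
  ∫_0^3 u'(x)^2 dx = ∫_0^3 (81*x^4 + 72*x^3 - 38*x^2 - 24*x + 9) dx. Term by term:
    ∫_0^3 81*x^4 dx = 19683/5;  ∫_0^3 72*x^3 dx = 1458;  ∫_0^3 -38*x^2 dx = -342;
    ∫_0^3 -24*x dx = -108;  ∫_0^3 9 dx = 27.
  Sum: 19683/5 + 1458 − 342 − 108 + 27 = 24858/5.
Adding: ||u||_{H^1}^2 = 269217/70 + 24858/5 = 617229/70.


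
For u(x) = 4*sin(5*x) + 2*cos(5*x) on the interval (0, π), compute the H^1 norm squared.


||u||_{H^1(0,π)}^2 = 260*π

u'(x) = -10*sin(5*x) + 20*cos(5*x).
Expand u² and (u')² and integrate term by term on (0, π), using: for integers n ≥ 1, ∫_0^π sin²(nx) dx = ∫_0^π cos²(nx) dx = π/2; for n ≠ n', ∫_0^π sin(nx)sin(n'x) dx = ∫_0^π cos(nx)cos(n'x) dx = 0; and by product-to-sum, ∫_0^π sin(nx)cos(n'x) dx = ½∫_0^π [sin((n+n')x) + sin((n−n')x)] dx, which is 0 when n+n' is even and 2n/(n²−n'²) when n+n' is odd (it need not vanish on (0, π)).
  u² squared terms: (2)²·∫cos(5x)² dx = 4·π/2 = 2*π;  (4)²·∫sin(5x)² dx = 16·π/2 = 8*π.
  u² cross terms: 2·(2)·(4)·∫cos(5x)·sin(5x) dx = 16·(0) = 0.
  So ∫_0^π u² dx = 2*π + 8*π + 0 = 10*π.
  (u')² squared terms: (-10)²·∫sin(5x)² dx = 100·π/2 = 50*π;  (20)²·∫cos(5x)² dx = 400·π/2 = 200*π.
  (u')² cross terms: 2·(-10)·(20)·∫sin(5x)·cos(5x) dx = -400·(0) = 0.
  So ∫_0^π (u')² dx = 50*π + 200*π + 0 = 250*π.
||u||_{H^1}^2 = (10*π) + (250*π) = 260*π.


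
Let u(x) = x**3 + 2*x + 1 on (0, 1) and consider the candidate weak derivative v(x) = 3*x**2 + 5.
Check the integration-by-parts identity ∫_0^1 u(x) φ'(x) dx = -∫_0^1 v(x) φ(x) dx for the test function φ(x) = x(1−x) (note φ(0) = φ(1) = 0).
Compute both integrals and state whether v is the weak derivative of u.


LHS = -29/60, RHS = -59/60. No, v is not the weak derivative of u.

u(x) = x**3 + 2*x + 1, classical derivative u'(x) = 3*x**2 + 2.
φ(x) = x(1−x), so φ'(x) = 1 - 2*x.
Note φ(0) = φ(1) = 0, so the boundary term u·φ vanishes.
LHS = ∫_0^1 u(x) φ'(x) dx = ∫_0^1 (-2*x^4 + x^3 - 4*x^2 + 1) dx. Term by term:
  ∫_0^1 -2*x^4 dx = -2/5;  ∫_0^1 x^3 dx = 1/4;  ∫_0^1 -4*x^2 dx = -4/3;
  ∫_0^1 1 dx = 1.
Sum: -2/5 + 1/4 − 4/3 + 1 = -29/60.
So LHS = -29/60.
∫_0^1 v(x) φ(x) dx = ∫_0^1 (-3*x^4 + 3*x^3 - 5*x^2 + 5*x) dx. Term by term:
  ∫_0^1 -3*x^4 dx = -3/5;  ∫_0^1 3*x^3 dx = 3/4;  ∫_0^1 -5*x^2 dx = -5/3;
  ∫_0^1 5*x dx = 5/2.
Sum: -3/5 + 3/4 − 5/3 + 5/2 = 59/60.
So RHS = -∫_0^1 v(x) φ(x) dx = -59/60.
LHS − RHS = 1/2 ≠ 0, so the identity fails.
(For a valid weak derivative the identity must hold for EVERY test function, in particular this one. The failure shows v is NOT the weak derivative of u.)
Correct weak derivative would be u'(x) = 3*x**2 + 2.


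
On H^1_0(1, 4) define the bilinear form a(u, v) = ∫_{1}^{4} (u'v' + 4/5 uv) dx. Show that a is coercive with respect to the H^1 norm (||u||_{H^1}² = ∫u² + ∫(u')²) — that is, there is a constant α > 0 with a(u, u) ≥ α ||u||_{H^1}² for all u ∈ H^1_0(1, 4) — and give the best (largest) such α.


α = (36/5 + π^2)/(9 + π^2)

Coercivity of a(·,·) on H^1_0(1, 4) means a(u, u) ≥ α ||u||_{H^1}² for every u ∈ H^1_0.
The interval has length L = 3, and Poincaré/coercivity depend only on L. Here a(u, u) = ∫(u')² + (4/5)·∫u².
Here 0 < c = 4/5 < 1. The condition a(u,u) ≥ α||u||_{H^1}² reads (1−α)∫(u')² ≥ (α−c)∫u². Any admissible α is ≤ 1 (rapidly oscillating u have ∫u²/∫(u')² → 0), and α = 1 would force 0 ≥ (1−c)∫u², impossible since c < 1; so 1−α > 0. By the sharp Poincaré inequality on H^1_0 of an interval of length L, ∫(u')² ≥ (π/L)²∫u² with equality for the first sine mode sin(π(x−x₀)/L) (x₀ the left endpoint), so the inequality holds for all u iff (1−α)(π/L)² ≥ α − c, i.e. α ≤ ((π/L)² + c)/((π/L)² + 1) = (1 + c(L/π)²)/(1 + (L/π)²). With (π/L)² = π^2/9 and c = 4/5, the largest admissible constant is α = ((π/L)² + c)/((π/L)² + 1).
Simplifying, α = (36/5 + π^2)/(9 + π^2).


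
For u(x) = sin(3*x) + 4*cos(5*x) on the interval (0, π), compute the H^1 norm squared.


||u||_{H^1(0,π)}^2 = 213*π

u'(x) = -20*sin(5*x) + 3*cos(3*x).
Expand u² and (u')² and integrate term by term on (0, π), using: for integers n ≥ 1, ∫_0^π sin²(nx) dx = ∫_0^π cos²(nx) dx = π/2; for n ≠ n', ∫_0^π sin(nx)sin(n'x) dx = ∫_0^π cos(nx)cos(n'x) dx = 0; and by product-to-sum, ∫_0^π sin(nx)cos(n'x) dx = ½∫_0^π [sin((n+n')x) + sin((n−n')x)] dx, which is 0 when n+n' is even and 2n/(n²−n'²) when n+n' is odd (it need not vanish on (0, π)).
  u² squared terms: (4)²·∫cos(5x)² dx = 16·π/2 = 8*π;  (1)²·∫sin(3x)² dx = 1·π/2 = π/2.
  u² cross terms: 2·(4)·(1)·∫cos(5x)·sin(3x) dx = 8·(0) = 0.
  So ∫_0^π u² dx = 8*π + π/2 + 0 = 17*π/2.
  (u')² squared terms: (-20)²·∫sin(5x)² dx = 400·π/2 = 200*π;  (3)²·∫cos(3x)² dx = 9·π/2 = 9*π/2.
  (u')² cross terms: 2·(-20)·(3)·∫sin(5x)·cos(3x) dx = -120·(0) = 0.
  So ∫_0^π (u')² dx = 200*π + 9*π/2 + 0 = 409*π/2.
||u||_{H^1}^2 = (17*π/2) + (409*π/2) = 213*π.


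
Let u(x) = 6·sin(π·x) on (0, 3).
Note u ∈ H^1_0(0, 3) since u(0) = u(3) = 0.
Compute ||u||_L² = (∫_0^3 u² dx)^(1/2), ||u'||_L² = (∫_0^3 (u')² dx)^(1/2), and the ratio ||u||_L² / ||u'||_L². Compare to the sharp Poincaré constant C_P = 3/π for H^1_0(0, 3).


||u||_L² / ||u'||_L² = 1/π < C_P = 3/π.

u(x) = 6·sin(π·x), so u'(x) = 6*π*cos(π*x).
Writing u(x) = A·sin(kπx/L) with A = 6 and k = 3, use ∫_0^L sin²(kπx/L) dx = L/2 and ∫_0^L cos²(kπx/L) dx = L/2.
u² = 36·sin²(π·x) and (u')² = 36*π^2·cos²(π·x), and each of sin², cos² integrates to L/2 = 3/2 over (0, 3).
∫_0^3 u² dx = 54, so ||u||_L² = 3*sqrt(6).
∫_0^3 (u')² dx = 54*π^2, so ||u'||_L² = 3*sqrt(6)*π.
Ratio ||u||_L² / ||u'||_L² = 1/π.
Sharp Poincaré constant on H^1_0(0, 3) is C_P = L/π = 3/π, achieved by sin(π/3·x).
This is the k = 3 harmonic; the ratio L/(kπ) is strictly less than C_P = L/π, consistent with the sharp inequality ||u||_L² ≤ C_P ||u'||_L².


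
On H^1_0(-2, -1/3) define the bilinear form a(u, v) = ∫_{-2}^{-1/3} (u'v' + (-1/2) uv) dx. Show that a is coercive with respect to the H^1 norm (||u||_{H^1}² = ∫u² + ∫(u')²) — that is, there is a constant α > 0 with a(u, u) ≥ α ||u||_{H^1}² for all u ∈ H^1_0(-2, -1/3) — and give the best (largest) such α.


α = (-25 + 18*π^2)/(2*(25 + 9*π^2))

Coercivity of a(·,·) on H^1_0(-2, -1/3) means a(u, u) ≥ α ||u||_{H^1}² for every u ∈ H^1_0.
The interval has length L = 5/3, and Poincaré/coercivity depend only on L. Here a(u, u) = ∫(u')² + (-1/2)·∫u².
Here c = -1/2 < 0 with |c| < (π/L)² = 9*π^2/25, so coercivity still holds. The condition a(u,u) ≥ α||u||_{H^1}² reads (1−α)∫(u')² ≥ (α−c)∫u². Any admissible α is ≤ 1 (rapidly oscillating u have ∫u²/∫(u')² → 0), and α = 1 would force 0 ≥ (1−c)∫u², impossible since c < 1; so 1−α > 0. By the sharp Poincaré inequality on H^1_0 of an interval of length L, ∫(u')² ≥ (π/L)²∫u² with equality for the first sine mode sin(π(x−x₀)/L) (x₀ the left endpoint), so the inequality holds for all u iff (1−α)(π/L)² ≥ α − c, i.e. α ≤ ((π/L)² + c)/((π/L)² + 1) = (1 + c(L/π)²)/(1 + (L/π)²). (Direct route, valid since c ≤ 0: Poincaré gives c∫u² ≥ c(L/π)²∫(u')², so a(u,u) ≥ (1 + c(L/π)²)∫(u')², while ||u||_{H^1}² ≤ (1 + (L/π)²)∫(u')²; dividing yields the same α.) With (π/L)² = 9*π^2/25 and c = -1/2, the largest admissible constant is α = ((π/L)² + c)/((π/L)² + 1).
Simplifying, α = (-25 + 18*π^2)/(2*(25 + 9*π^2)).


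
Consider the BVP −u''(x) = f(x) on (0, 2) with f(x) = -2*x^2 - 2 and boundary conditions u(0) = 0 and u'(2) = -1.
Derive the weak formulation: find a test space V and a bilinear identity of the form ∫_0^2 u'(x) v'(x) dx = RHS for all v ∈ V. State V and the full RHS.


V = {v ∈ H^1(0, 2) : v(0) = 0} (test functions vanish at x = 0 where u is specified); weak form: ∫_0^2 u'v' dx = ∫_0^2 (-2*x^2 - 2) v dx − v(2) for all v ∈ V.

Multiply both sides by a test function v and integrate from 0 to 2:
  ∫_0^2 −u''(x) v(x) dx = ∫_0^2 f(x) v(x) dx.
Integrate the LHS by parts once:
  ∫_0^2 −u'' v dx = −[u'(x) v(x)]_0^2 + ∫_0^2 u'(x) v'(x) dx.
Thus ∫_0^2 u'(x) v'(x) dx = ∫_0^2 f(x) v(x) dx + [u'(x) v(x)]_0^2.
Choose V so that boundary terms are either known or forced to vanish.
Mixed BC: u(0) = 0 (Dirichlet) and u'(2) = -1 (Neumann). Define V = {v ∈ H^1(0, 2) : v(0) = 0}. Then [u' v]_0^2 = u'(2)·v(2) − u'(0)·0 = − v(2).
Weak formulation: find u (satisfying any essential BC) such that ∫_0^2 u'(x) v'(x) dx = ∫_0^2 f v dx − v(2) for all v ∈ V (Dirichlet at 0 absorbed into V; Neumann datum at x = 2 contributes the boundary term).
Substituting f(x) = -2*x^2 - 2, the right-hand side is ∫_0^2 (-2*x^2 - 2) v dx − v(2).


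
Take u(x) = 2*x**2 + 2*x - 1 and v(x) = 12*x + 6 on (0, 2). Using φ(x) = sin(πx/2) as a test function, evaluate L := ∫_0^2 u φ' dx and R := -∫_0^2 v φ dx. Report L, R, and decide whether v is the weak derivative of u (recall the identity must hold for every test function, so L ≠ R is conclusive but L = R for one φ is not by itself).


LHS = -24/π, RHS = -72/π. No, v is not the weak derivative of u.

u(x) = 2*x**2 + 2*x - 1, classical derivative u'(x) = 4*x + 2.
φ(x) = sin(πx/2), so φ'(x) = π*cos(π*x/2)/2.
Note φ(0) = φ(2) = 0, so the boundary term u·φ vanishes.
LHS = ∫_0^2 u(x) φ'(x) dx = ∫_0^2 (π*x^2*cos(π*x/2) + π*x*cos(π*x/2) - π*cos(π*x/2)/2) dx. Term by term:
  ∫_0^2 -π*cos(π*x/2)/2 dx = 0;  ∫_0^2 π*x*cos(π*x/2) dx = -8/π;  ∫_0^2 π*x^2*cos(π*x/2) dx = -16/π.
Sum: 0 − 8/π − 16/π = -24/π.
So LHS = -24/π.
∫_0^2 v(x) φ(x) dx = ∫_0^2 (12*x*sin(π*x/2) + 6*sin(π*x/2)) dx. Term by term:
  ∫_0^2 6*sin(π*x/2) dx = 24/π;  ∫_0^2 12*x*sin(π*x/2) dx = 48/π.
Sum: 24/π + 48/π = 72/π.
So RHS = -∫_0^2 v(x) φ(x) dx = -72/π.
LHS − RHS = 48/π ≠ 0, so the identity fails.
(For a valid weak derivative the identity must hold for EVERY test function, in particular this one. The failure shows v is NOT the weak derivative of u.)
Correct weak derivative would be u'(x) = 4*x + 2.


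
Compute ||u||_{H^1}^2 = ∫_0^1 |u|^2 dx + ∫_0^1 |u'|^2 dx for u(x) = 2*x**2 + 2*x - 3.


||u||_{H^1}^2 = 307/15

The H^1 norm (squared) on an interval (0, L) is
  ||u||_{H^1}^2 = ∫_0^L u(x)^2 dx + ∫_0^L u'(x)^2 dx.
Compute u'(x) = 4*x + 2.
Then u(x)^2 = 4*x**4 + 8*x**3 - 8*x**2 - 12*x + 9 and u'(x)^2 = 16*x**2 + 16*x + 4.
Integrate each monomial from 0 to 1 using ∫_0^1 c·x^n dx = c·1^(n+1)/(n+1):
  ∫_0^1 u(x)^2 dx = ∫_0^1 (4*x^4 + 8*x^3 - 8*x^2 - 12*x + 9) dx. Term by term:
    ∫_0^1 4*x^4 dx = 4/5;  ∫_0^1 8*x^3 dx = 2;  ∫_0^1 -8*x^2 dx = -8/3;
    ∫_0^1 -12*x dx = -6;  ∫_0^1 9 dx = 9.
  Sum: 4/5 + 2 − 8/3 − 6 + 9 = 47/15.
  ∫_0^1 u'(x)^2 dx = ∫_0^1 (16*x^2 + 16*x + 4) dx. Term by term:
    ∫_0^1 16*x^2 dx = 16/3;  ∫_0^1 16*x dx = 8;  ∫_0^1 4 dx = 4.
  Sum: 16/3 + 8 + 4 = 52/3.
Adding: ||u||_{H^1}^2 = 47/15 + 52/3 = 307/15.


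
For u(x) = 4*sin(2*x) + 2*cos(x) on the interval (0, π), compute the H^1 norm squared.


||u||_{H^1(0,π)}^2 = 128/3 + 44*π

u'(x) = -2*sin(x) + 8*cos(2*x).
Expand u² and (u')² and integrate term by term on (0, π), using: for integers n ≥ 1, ∫_0^π sin²(nx) dx = ∫_0^π cos²(nx) dx = π/2; for n ≠ n', ∫_0^π sin(nx)sin(n'x) dx = ∫_0^π cos(nx)cos(n'x) dx = 0; and by product-to-sum, ∫_0^π sin(nx)cos(n'x) dx = ½∫_0^π [sin((n+n')x) + sin((n−n')x)] dx, which is 0 when n+n' is even and 2n/(n²−n'²) when n+n' is odd (it need not vanish on (0, π)).
  u² squared terms: (2)²·∫cos(x)² dx = 4·π/2 = 2*π;  (4)²·∫sin(2x)² dx = 16·π/2 = 8*π.
  u² cross terms: 2·(2)·(4)·∫cos(x)·sin(2x) dx = 16·(4/3) = 64/3.
  So ∫_0^π u² dx = 2*π + 8*π + 64/3 = 64/3 + 10*π.
  (u')² squared terms: (-2)²·∫sin(x)² dx = 4·π/2 = 2*π;  (8)²·∫cos(2x)² dx = 64·π/2 = 32*π.
  (u')² cross terms: 2·(-2)·(8)·∫sin(x)·cos(2x) dx = -32·(-2/3) = 64/3.
  So ∫_0^π (u')² dx = 2*π + 32*π + 64/3 = 64/3 + 34*π.
||u||_{H^1}^2 = (64/3 + 10*π) + (64/3 + 34*π) = 128/3 + 44*π.


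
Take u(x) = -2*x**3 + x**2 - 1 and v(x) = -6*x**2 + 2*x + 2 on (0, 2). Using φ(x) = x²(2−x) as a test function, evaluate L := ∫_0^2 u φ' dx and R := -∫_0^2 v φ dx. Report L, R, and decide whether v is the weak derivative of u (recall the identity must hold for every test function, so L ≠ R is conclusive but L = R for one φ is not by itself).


LHS = 48/5, RHS = 104/15. No, v is not the weak derivative of u.

u(x) = -2*x**3 + x**2 - 1, classical derivative u'(x) = -6*x**2 + 2*x.
φ(x) = x²(2−x), so φ'(x) = x*(4 - 3*x).
Note φ(0) = φ(2) = 0, so the boundary term u·φ vanishes.
LHS = ∫_0^2 u(x) φ'(x) dx = ∫_0^2 (6*x^5 - 11*x^4 + 4*x^3 + 3*x^2 - 4*x) dx. Term by term:
  ∫_0^2 6*x^5 dx = 64;  ∫_0^2 -11*x^4 dx = -352/5;  ∫_0^2 4*x^3 dx = 16;
  ∫_0^2 3*x^2 dx = 8;  ∫_0^2 -4*x dx = -8.
Sum: 64 − 352/5 + 16 + 8 − 8 = 48/5.
So LHS = 48/5.
∫_0^2 v(x) φ(x) dx = ∫_0^2 (6*x^5 - 14*x^4 + 2*x^3 + 4*x^2) dx. Term by term:
  ∫_0^2 6*x^5 dx = 64;  ∫_0^2 -14*x^4 dx = -448/5;  ∫_0^2 2*x^3 dx = 8;
  ∫_0^2 4*x^2 dx = 32/3.
Sum: 64 − 448/5 + 8 + 32/3 = -104/15.
So RHS = -∫_0^2 v(x) φ(x) dx = 104/15.
LHS − RHS = 8/3 ≠ 0, so the identity fails.
(For a valid weak derivative the identity must hold for EVERY test function, in particular this one. The failure shows v is NOT the weak derivative of u.)
Correct weak derivative would be u'(x) = -6*x**2 + 2*x.


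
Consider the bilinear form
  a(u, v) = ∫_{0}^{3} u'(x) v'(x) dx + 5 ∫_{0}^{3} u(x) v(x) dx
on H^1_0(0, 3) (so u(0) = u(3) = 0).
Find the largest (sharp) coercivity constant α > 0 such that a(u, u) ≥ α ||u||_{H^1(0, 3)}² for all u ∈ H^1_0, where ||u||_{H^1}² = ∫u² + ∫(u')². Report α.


α = 1

Coercivity of a(·,·) on H^1_0(0, 3) means a(u, u) ≥ α ||u||_{H^1}² for every u ∈ H^1_0.
The interval has length L = 3, and Poincaré/coercivity depend only on L. Here a(u, u) = ∫(u')² + (5)·∫u².
Here c = 5 ≥ 1, so a(u,u) = ∫(u')² + c∫u² ≥ ∫(u')² + ∫u² = ||u||_{H^1}², i.e. α = 1 works. No larger α is possible: a(u,u) ≥ α||u||_{H^1}² means (1−α)∫(u')² ≥ (α−c)∫u², and for the modes u_n = sin(nπ(x−x₀)/L) (x₀ the left endpoint) one has ∫u_n²/∫(u_n')² = (L/(nπ))² → 0, so a(u_n,u_n)/||u_n||_{H^1}² → 1. Hence the optimal constant is α = 1.
Therefore α = 1.


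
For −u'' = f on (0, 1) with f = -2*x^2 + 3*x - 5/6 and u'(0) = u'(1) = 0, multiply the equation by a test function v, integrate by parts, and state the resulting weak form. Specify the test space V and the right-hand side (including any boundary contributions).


V = H^1(0, 1) (no boundary constraint on v; u is determined up to an additive constant); weak form: ∫_0^1 u'v' dx = ∫_0^1 (-2*x^2 + 3*x - 5/6) v dx for all v ∈ V.

Multiply both sides by a test function v and integrate from 0 to 1:
  ∫_0^1 −u''(x) v(x) dx = ∫_0^1 f(x) v(x) dx.
Integrate the LHS by parts once:
  ∫_0^1 −u'' v dx = −[u'(x) v(x)]_0^1 + ∫_0^1 u'(x) v'(x) dx.
Thus ∫_0^1 u'(x) v'(x) dx = ∫_0^1 f(x) v(x) dx + [u'(x) v(x)]_0^1.
Choose V so that boundary terms are either known or forced to vanish.
u has homogeneous Neumann: u'(0) = u'(1) = 0. So [u' v]_0^1 = 0·v(1) − 0·v(0) = 0 for any v; take V = H^1(0, 1).
Weak formulation: find u (satisfying any essential BC) such that ∫_0^1 u'(x) v'(x) dx = ∫_0^1 f v dx for all v ∈ V (homogeneous Neumann, so boundary terms vanish).
Substituting f(x) = -2*x^2 + 3*x - 5/6, the right-hand side is ∫_0^1 (-2*x^2 + 3*x - 5/6) v dx.
Compatibility check (pure Neumann): taking v ≡ 1 ∈ V gives 0 = ∫_0^1 f dx + (0) − (0), i.e. ∫_0^1 f dx must equal u'(0) − u'(1) = 0. Indeed ∫_0^1 (-2*x^2 + 3*x - 5/6) dx = 0, so the data are compatible. The solution is then unique only up to an additive constant (fix it e.g. by requiring ∫_0^1 u dx = 0).


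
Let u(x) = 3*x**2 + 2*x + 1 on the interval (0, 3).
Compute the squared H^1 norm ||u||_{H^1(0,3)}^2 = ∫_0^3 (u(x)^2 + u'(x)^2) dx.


||u||_{H^1}^2 = 6177/5

The H^1 norm (squared) on an interval (0, L) is
  ||u||_{H^1}^2 = ∫_0^L u(x)^2 dx + ∫_0^L u'(x)^2 dx.
Compute u'(x) = 6*x + 2.
Then u(x)^2 = 9*x**4 + 12*x**3 + 10*x**2 + 4*x + 1 and u'(x)^2 = 36*x**2 + 24*x + 4.
Integrate each monomial from 0 to 3 using ∫_0^3 c·x^n dx = c·3^(n+1)/(n+1):
  ∫_0^3 u(x)^2 dx = ∫_0^3 (9*x^4 + 12*x^3 + 10*x^2 + 4*x + 1) dx. Term by term:
    ∫_0^3 9*x^4 dx = 2187/5;  ∫_0^3 12*x^3 dx = 243;  ∫_0^3 10*x^2 dx = 90;
    ∫_0^3 4*x dx = 18;  ∫_0^3 1 dx = 3.
  Sum: 2187/5 + 243 + 90 + 18 + 3 = 3957/5.
  ∫_0^3 u'(x)^2 dx = ∫_0^3 (36*x^2 + 24*x + 4) dx. Term by term:
    ∫_0^3 36*x^2 dx = 324;  ∫_0^3 24*x dx = 108;  ∫_0^3 4 dx = 12.
  Sum: 324 + 108 + 12 = 444.
Adding: ||u||_{H^1}^2 = 3957/5 + 444 = 6177/5.


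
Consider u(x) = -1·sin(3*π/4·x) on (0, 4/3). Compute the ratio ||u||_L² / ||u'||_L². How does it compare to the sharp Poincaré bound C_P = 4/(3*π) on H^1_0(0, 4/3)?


||u||_L² / ||u'||_L² = 4/(3*π) = C_P.

u(x) = -1·sin(3*π/4·x), so u'(x) = -3*π*cos(3*π*x/4)/4.
Writing u(x) = A·sin(kπx/L) with A = -1 and k = 1, use ∫_0^L sin²(kπx/L) dx = L/2 and ∫_0^L cos²(kπx/L) dx = L/2.
u² = 1·sin²(3*π/4·x) and (u')² = 9*π^2/16·cos²(3*π/4·x), and each of sin², cos² integrates to L/2 = 2/3 over (0, 4/3).
∫_0^4/3 u² dx = 2/3, so ||u||_L² = sqrt(6)/3.
∫_0^4/3 (u')² dx = 3*π^2/8, so ||u'||_L² = sqrt(6)*π/4.
Ratio ||u||_L² / ||u'||_L² = 4/(3*π).
Sharp Poincaré constant on H^1_0(0, 4/3) is C_P = L/π = 4/(3*π), achieved by sin(3*π/4·x).
This is the k = 1 eigenfunction (up to amplitude), so the ratio equals the sharp Poincaré constant exactly.


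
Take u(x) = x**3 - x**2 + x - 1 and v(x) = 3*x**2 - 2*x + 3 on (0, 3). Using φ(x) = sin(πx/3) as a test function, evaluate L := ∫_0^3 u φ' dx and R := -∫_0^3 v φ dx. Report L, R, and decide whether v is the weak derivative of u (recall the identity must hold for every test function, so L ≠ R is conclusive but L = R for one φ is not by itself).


LHS = -69/π + 324/π^3, RHS = -81/π + 324/π^3. No, v is not the weak derivative of u.

u(x) = x**3 - x**2 + x - 1, classical derivative u'(x) = 3*x**2 - 2*x + 1.
φ(x) = sin(πx/3), so φ'(x) = π*cos(π*x/3)/3.
Note φ(0) = φ(3) = 0, so the boundary term u·φ vanishes.
LHS = ∫_0^3 u(x) φ'(x) dx = ∫_0^3 (π*x^3*cos(π*x/3)/3 - π*x^2*cos(π*x/3)/3 + π*x*cos(π*x/3)/3 - π*cos(π*x/3)/3) dx. Term by term:
  ∫_0^3 -π*cos(π*x/3)/3 dx = 0;  ∫_0^3 -π*x^2*cos(π*x/3)/3 dx = 18/π;  ∫_0^3 π*x*cos(π*x/3)/3 dx = -6/π;
  ∫_0^3 π*x^3*cos(π*x/3)/3 dx = -81/π + 324/π^3.
Sum: 0 + 18/π − 6/π + -81/π + 324/π^3 = -69/π + 324/π^3.
So LHS = -69/π + 324/π^3.
∫_0^3 v(x) φ(x) dx = ∫_0^3 (3*x^2*sin(π*x/3) - 2*x*sin(π*x/3) + 3*sin(π*x/3)) dx. Term by term:
  ∫_0^3 3*sin(π*x/3) dx = 18/π;  ∫_0^3 -2*x*sin(π*x/3) dx = -18/π;  ∫_0^3 3*x^2*sin(π*x/3) dx = -324/π^3 + 81/π.
Sum: 18/π − 18/π + -324/π^3 + 81/π = -324/π^3 + 81/π.
So RHS = -∫_0^3 v(x) φ(x) dx = -81/π + 324/π^3.
LHS − RHS = 12/π ≠ 0, so the identity fails.
(For a valid weak derivative the identity must hold for EVERY test function, in particular this one. The failure shows v is NOT the weak derivative of u.)
Correct weak derivative would be u'(x) = 3*x**2 - 2*x + 1.


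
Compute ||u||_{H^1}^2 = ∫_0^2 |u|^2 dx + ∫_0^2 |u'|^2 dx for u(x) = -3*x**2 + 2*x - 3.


||u||_{H^1}^2 = 1774/15

The H^1 norm (squared) on an interval (0, L) is
  ||u||_{H^1}^2 = ∫_0^L u(x)^2 dx + ∫_0^L u'(x)^2 dx.
Compute u'(x) = 2 - 6*x.
Then u(x)^2 = 9*x**4 - 12*x**3 + 22*x**2 - 12*x + 9 and u'(x)^2 = 36*x**2 - 24*x + 4.
Integrate each monomial from 0 to 2 using ∫_0^2 c·x^n dx = c·2^(n+1)/(n+1):
  ∫_0^2 u(x)^2 dx = ∫_0^2 (9*x^4 - 12*x^3 + 22*x^2 - 12*x + 9) dx. Term by term:
    ∫_0^2 9*x^4 dx = 288/5;  ∫_0^2 -12*x^3 dx = -48;  ∫_0^2 22*x^2 dx = 176/3;
    ∫_0^2 -12*x dx = -24;  ∫_0^2 9 dx = 18.
  Sum: 288/5 − 48 + 176/3 − 24 + 18 = 934/15.
  ∫_0^2 u'(x)^2 dx = ∫_0^2 (36*x^2 - 24*x + 4) dx. Term by term:
    ∫_0^2 36*x^2 dx = 96;  ∫_0^2 -24*x dx = -48;  ∫_0^2 4 dx = 8.
  Sum: 96 − 48 + 8 = 56.
Adding: ||u||_{H^1}^2 = 934/15 + 56 = 1774/15.


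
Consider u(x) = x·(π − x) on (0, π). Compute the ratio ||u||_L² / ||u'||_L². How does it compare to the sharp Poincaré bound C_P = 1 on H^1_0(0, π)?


||u||_L² / ||u'||_L² = sqrt(10)*π/10 < C_P = 1.

u(x) = x·(π − x), so u'(x) = π - 2*x.
u(x) = x·(π − x) vanishes at x = 0 and x = π, so u ∈ H^1_0(0, π). Differentiate via the product rule and integrate the resulting polynomials term by term.
  ∫_0^π u² dx = ∫_0^π (x^4 - 2*π*x^3 + π^2*x^2) dx. Term by term:
    ∫_0^π x^4 dx = π^5/5;  ∫_0^π -2*π*x^3 dx = -π^5/2;  ∫_0^π π^2*x^2 dx = π^5/3.
  Sum: π^5/5 − π^5/2 + π^5/3 = π^5/30.
  ∫_0^π (u')² dx = ∫_0^π (4*x^2 - 4*π*x + π^2) dx. Term by term:
    ∫_0^π 4*x^2 dx = 4*π^3/3;  ∫_0^π -4*π*x dx = -2*π^3;  ∫_0^π π^2 dx = π^3.
  Sum: 4*π^3/3 − 2*π^3 + π^3 = π^3/3.
∫_0^π u² dx = π^5/30, so ||u||_L² = sqrt(30)*π^(5/2)/30.
∫_0^π (u')² dx = π^3/3, so ||u'||_L² = sqrt(3)*π^(3/2)/3.
Ratio ||u||_L² / ||u'||_L² = sqrt(10)*π/10.
Sharp Poincaré constant on H^1_0(0, π) is C_P = L/π = 1, achieved by sin(x).
A polynomial bump cannot attain the sharp Poincaré constant (only the first sine eigenfunction does), so the ratio is strictly less than C_P, consistent with ||u||_L² ≤ C_P ||u'||_L².


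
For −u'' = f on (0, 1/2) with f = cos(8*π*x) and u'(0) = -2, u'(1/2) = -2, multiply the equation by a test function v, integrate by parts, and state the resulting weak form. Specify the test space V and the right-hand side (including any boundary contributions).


V = H^1(0, 1/2) (v unrestricted at boundary; u is determined up to an additive constant); weak form: ∫_0^1/2 u'v' dx = ∫_0^1/2 (cos(8*π*x)) v dx − 2·v(1/2) + 2·v(0) for all v ∈ V.

Multiply both sides by a test function v and integrate from 0 to 1/2:
  ∫_0^1/2 −u''(x) v(x) dx = ∫_0^1/2 f(x) v(x) dx.
Integrate the LHS by parts once:
  ∫_0^1/2 −u'' v dx = −[u'(x) v(x)]_0^1/2 + ∫_0^1/2 u'(x) v'(x) dx.
Thus ∫_0^1/2 u'(x) v'(x) dx = ∫_0^1/2 f(x) v(x) dx + [u'(x) v(x)]_0^1/2.
Choose V so that boundary terms are either known or forced to vanish.
u has inhomogeneous Neumann u'(0) = -2, u'(1/2) = -2. [u' v]_0^1/2 = (-2)·v(1/2) − (-2)·v(0) = − 2·v(1/2) + 2·v(0). Take V = H^1(0, 1/2); boundary term becomes part of RHS.
Weak formulation: find u (satisfying any essential BC) such that ∫_0^1/2 u'(x) v'(x) dx = ∫_0^1/2 f v dx − 2·v(1/2) + 2·v(0) for all v ∈ V (Neumann data are natural BCs: they enter the RHS as boundary terms).
Substituting f(x) = cos(8*π*x), the right-hand side is ∫_0^1/2 (cos(8*π*x)) v dx − 2·v(1/2) + 2·v(0).
Compatibility check (pure Neumann): taking v ≡ 1 ∈ V gives 0 = ∫_0^1/2 f dx + (-2) − (-2), i.e. ∫_0^1/2 f dx must equal u'(0) − u'(1/2) = 0. Indeed ∫_0^1/2 (cos(8*π*x)) dx = 0, so the data are compatible. The solution is then unique only up to an additive constant (fix it e.g. by requiring ∫_0^1/2 u dx = 0).


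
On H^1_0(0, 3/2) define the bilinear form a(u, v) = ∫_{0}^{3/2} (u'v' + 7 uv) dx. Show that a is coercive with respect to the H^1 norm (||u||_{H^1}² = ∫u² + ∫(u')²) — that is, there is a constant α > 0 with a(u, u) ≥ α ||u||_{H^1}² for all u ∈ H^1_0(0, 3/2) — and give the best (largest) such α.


α = 1

Coercivity of a(·,·) on H^1_0(0, 3/2) means a(u, u) ≥ α ||u||_{H^1}² for every u ∈ H^1_0.
The interval has length L = 3/2, and Poincaré/coercivity depend only on L. Here a(u, u) = ∫(u')² + (7)·∫u².
Here c = 7 ≥ 1, so a(u,u) = ∫(u')² + c∫u² ≥ ∫(u')² + ∫u² = ||u||_{H^1}², i.e. α = 1 works. No larger α is possible: a(u,u) ≥ α||u||_{H^1}² means (1−α)∫(u')² ≥ (α−c)∫u², and for the modes u_n = sin(nπ(x−x₀)/L) (x₀ the left endpoint) one has ∫u_n²/∫(u_n')² = (L/(nπ))² → 0, so a(u_n,u_n)/||u_n||_{H^1}² → 1. Hence the optimal constant is α = 1.
Therefore α = 1.


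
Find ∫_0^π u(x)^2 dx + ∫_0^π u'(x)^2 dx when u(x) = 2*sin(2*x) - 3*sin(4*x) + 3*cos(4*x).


||u||_{H^1(0,π)}^2 = 163*π

u'(x) = -12*sin(4*x) + 4*cos(2*x) - 12*cos(4*x).
Expand u² and (u')² and integrate term by term on (0, π), using: for integers n ≥ 1, ∫_0^π sin²(nx) dx = ∫_0^π cos²(nx) dx = π/2; for n ≠ n', ∫_0^π sin(nx)sin(n'x) dx = ∫_0^π cos(nx)cos(n'x) dx = 0; and by product-to-sum, ∫_0^π sin(nx)cos(n'x) dx = ½∫_0^π [sin((n+n')x) + sin((n−n')x)] dx, which is 0 when n+n' is even and 2n/(n²−n'²) when n+n' is odd (it need not vanish on (0, π)).
  u² squared terms: (-3)²·∫sin(4x)² dx = 9·π/2 = 9*π/2;  (2)²·∫sin(2x)² dx = 4·π/2 = 2*π;  (3)²·∫cos(4x)² dx = 9·π/2 = 9*π/2.
  u² cross terms: 2·(-3)·(2)·∫sin(4x)·sin(2x) dx = -12·(0) = 0;  2·(-3)·(3)·∫sin(4x)·cos(4x) dx = -18·(0) = 0;  2·(2)·(3)·∫sin(2x)·cos(4x) dx = 12·(0) = 0.
  So ∫_0^π u² dx = 9*π/2 + 2*π + 9*π/2 + 0 + 0 + 0 = 11*π.
  (u')² squared terms: (-12)²·∫cos(4x)² dx = 144·π/2 = 72*π;  (-12)²·∫sin(4x)² dx = 144·π/2 = 72*π;  (4)²·∫cos(2x)² dx = 16·π/2 = 8*π.
  (u')² cross terms: 2·(-12)·(-12)·∫cos(4x)·sin(4x) dx = 288·(0) = 0;  2·(-12)·(4)·∫cos(4x)·cos(2x) dx = -96·(0) = 0;  2·(-12)·(4)·∫sin(4x)·cos(2x) dx = -96·(0) = 0.
  So ∫_0^π (u')² dx = 72*π + 72*π + 8*π + 0 + 0 + 0 = 152*π.
||u||_{H^1}^2 = (11*π) + (152*π) = 163*π.


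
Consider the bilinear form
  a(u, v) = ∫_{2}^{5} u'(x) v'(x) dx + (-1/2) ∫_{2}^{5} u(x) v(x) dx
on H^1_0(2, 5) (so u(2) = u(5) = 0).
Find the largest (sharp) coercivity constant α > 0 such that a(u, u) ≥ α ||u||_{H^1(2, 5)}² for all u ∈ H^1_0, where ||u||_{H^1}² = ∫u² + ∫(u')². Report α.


α = (-9/2 + π^2)/(9 + π^2)

Coercivity of a(·,·) on H^1_0(2, 5) means a(u, u) ≥ α ||u||_{H^1}² for every u ∈ H^1_0.
The interval has length L = 3, and Poincaré/coercivity depend only on L. Here a(u, u) = ∫(u')² + (-1/2)·∫u².
Here c = -1/2 < 0 with |c| < (π/L)² = π^2/9, so coercivity still holds. The condition a(u,u) ≥ α||u||_{H^1}² reads (1−α)∫(u')² ≥ (α−c)∫u². Any admissible α is ≤ 1 (rapidly oscillating u have ∫u²/∫(u')² → 0), and α = 1 would force 0 ≥ (1−c)∫u², impossible since c < 1; so 1−α > 0. By the sharp Poincaré inequality on H^1_0 of an interval of length L, ∫(u')² ≥ (π/L)²∫u² with equality for the first sine mode sin(π(x−x₀)/L) (x₀ the left endpoint), so the inequality holds for all u iff (1−α)(π/L)² ≥ α − c, i.e. α ≤ ((π/L)² + c)/((π/L)² + 1) = (1 + c(L/π)²)/(1 + (L/π)²). (Direct route, valid since c ≤ 0: Poincaré gives c∫u² ≥ c(L/π)²∫(u')², so a(u,u) ≥ (1 + c(L/π)²)∫(u')², while ||u||_{H^1}² ≤ (1 + (L/π)²)∫(u')²; dividing yields the same α.) With (π/L)² = π^2/9 and c = -1/2, the largest admissible constant is α = ((π/L)² + c)/((π/L)² + 1).
Simplifying, α = (-9/2 + π^2)/(9 + π^2).


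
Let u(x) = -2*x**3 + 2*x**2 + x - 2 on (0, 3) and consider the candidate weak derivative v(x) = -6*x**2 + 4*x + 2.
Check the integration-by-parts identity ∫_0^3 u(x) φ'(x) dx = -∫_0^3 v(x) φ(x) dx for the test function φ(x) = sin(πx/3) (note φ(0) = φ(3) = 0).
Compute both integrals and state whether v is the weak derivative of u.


LHS = -648/π^3 + 120/π, RHS = -648/π^3 + 114/π. No, v is not the weak derivative of u.

u(x) = -2*x**3 + 2*x**2 + x - 2, classical derivative u'(x) = -6*x**2 + 4*x + 1.
φ(x) = sin(πx/3), so φ'(x) = π*cos(π*x/3)/3.
Note φ(0) = φ(3) = 0, so the boundary term u·φ vanishes.
LHS = ∫_0^3 u(x) φ'(x) dx = ∫_0^3 (-2*π*x^3*cos(π*x/3)/3 + 2*π*x^2*cos(π*x/3)/3 + π*x*cos(π*x/3)/3 - 2*π*cos(π*x/3)/3) dx. Term by term:
  ∫_0^3 -2*π*cos(π*x/3)/3 dx = 0;  ∫_0^3 -2*π*x^3*cos(π*x/3)/3 dx = -648/π^3 + 162/π;  ∫_0^3 π*x*cos(π*x/3)/3 dx = -6/π;
  ∫_0^3 2*π*x^2*cos(π*x/3)/3 dx = -36/π.
Sum: 0 + -648/π^3 + 162/π − 6/π − 36/π = -648/π^3 + 120/π.
So LHS = -648/π^3 + 120/π.
∫_0^3 v(x) φ(x) dx = ∫_0^3 (-6*x^2*sin(π*x/3) + 4*x*sin(π*x/3) + 2*sin(π*x/3)) dx. Term by term:
  ∫_0^3 2*sin(π*x/3) dx = 12/π;  ∫_0^3 -6*x^2*sin(π*x/3) dx = -162/π + 648/π^3;  ∫_0^3 4*x*sin(π*x/3) dx = 36/π.
Sum: 12/π + -162/π + 648/π^3 + 36/π = -114/π + 648/π^3.
So RHS = -∫_0^3 v(x) φ(x) dx = -648/π^3 + 114/π.
LHS − RHS = 6/π ≠ 0, so the identity fails.
(For a valid weak derivative the identity must hold for EVERY test function, in particular this one. The failure shows v is NOT the weak derivative of u.)
Correct weak derivative would be u'(x) = -6*x**2 + 4*x + 1.


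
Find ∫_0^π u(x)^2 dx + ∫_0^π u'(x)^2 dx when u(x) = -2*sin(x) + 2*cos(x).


||u||_{H^1(0,π)}^2 = 8*π

u'(x) = -2*sin(x) - 2*cos(x).
Expand u² and (u')² and integrate term by term on (0, π), using: for integers n ≥ 1, ∫_0^π sin²(nx) dx = ∫_0^π cos²(nx) dx = π/2; for n ≠ n', ∫_0^π sin(nx)sin(n'x) dx = ∫_0^π cos(nx)cos(n'x) dx = 0; and by product-to-sum, ∫_0^π sin(nx)cos(n'x) dx = ½∫_0^π [sin((n+n')x) + sin((n−n')x)] dx, which is 0 when n+n' is even and 2n/(n²−n'²) when n+n' is odd (it need not vanish on (0, π)).
  u² squared terms: (-2)²·∫sin(x)² dx = 4·π/2 = 2*π;  (2)²·∫cos(x)² dx = 4·π/2 = 2*π.
  u² cross terms: 2·(-2)·(2)·∫sin(x)·cos(x) dx = -8·(0) = 0.
  So ∫_0^π u² dx = 2*π + 2*π + 0 = 4*π.
  (u')² squared terms: (-2)²·∫cos(x)² dx = 4·π/2 = 2*π;  (-2)²·∫sin(x)² dx = 4·π/2 = 2*π.
  (u')² cross terms: 2·(-2)·(-2)·∫cos(x)·sin(x) dx = 8·(0) = 0.
  So ∫_0^π (u')² dx = 2*π + 2*π + 0 = 4*π.
||u||_{H^1}^2 = (4*π) + (4*π) = 8*π.


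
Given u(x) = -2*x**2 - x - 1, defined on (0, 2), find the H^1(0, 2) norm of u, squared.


||u||_{H^1}^2 = 608/5

The H^1 norm (squared) on an interval (0, L) is
  ||u||_{H^1}^2 = ∫_0^L u(x)^2 dx + ∫_0^L u'(x)^2 dx.
Compute u'(x) = -4*x - 1.
Then u(x)^2 = 4*x**4 + 4*x**3 + 5*x**2 + 2*x + 1 and u'(x)^2 = 16*x**2 + 8*x + 1.
Integrate each monomial from 0 to 2 using ∫_0^2 c·x^n dx = c·2^(n+1)/(n+1):
  ∫_0^2 u(x)^2 dx = ∫_0^2 (4*x^4 + 4*x^3 + 5*x^2 + 2*x + 1) dx. Term by term:
    ∫_0^2 4*x^4 dx = 128/5;  ∫_0^2 4*x^3 dx = 16;  ∫_0^2 5*x^2 dx = 40/3;
    ∫_0^2 2*x dx = 4;  ∫_0^2 1 dx = 2.
  Sum: 128/5 + 16 + 40/3 + 4 + 2 = 914/15.
  ∫_0^2 u'(x)^2 dx = ∫_0^2 (16*x^2 + 8*x + 1) dx. Term by term:
    ∫_0^2 16*x^2 dx = 128/3;  ∫_0^2 8*x dx = 16;  ∫_0^2 1 dx = 2.
  Sum: 128/3 + 16 + 2 = 182/3.
Adding: ||u||_{H^1}^2 = 914/15 + 182/3 = 608/5.


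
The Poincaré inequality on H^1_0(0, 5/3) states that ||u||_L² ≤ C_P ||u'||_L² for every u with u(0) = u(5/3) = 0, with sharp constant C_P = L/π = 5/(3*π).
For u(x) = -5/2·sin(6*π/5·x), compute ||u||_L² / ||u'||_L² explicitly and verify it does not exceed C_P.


||u||_L² / ||u'||_L² = 5/(6*π) < C_P = 5/(3*π).

u(x) = -5/2·sin(6*π/5·x), so u'(x) = -3*π*cos(6*π*x/5).
Writing u(x) = A·sin(kπx/L) with A = -5/2 and k = 2, use ∫_0^L sin²(kπx/L) dx = L/2 and ∫_0^L cos²(kπx/L) dx = L/2.
u² = 25/4·sin²(6*π/5·x) and (u')² = 9*π^2·cos²(6*π/5·x), and each of sin², cos² integrates to L/2 = 5/6 over (0, 5/3).
∫_0^5/3 u² dx = 125/24, so ||u||_L² = 5*sqrt(30)/12.
∫_0^5/3 (u')² dx = 15*π^2/2, so ||u'||_L² = sqrt(30)*π/2.
Ratio ||u||_L² / ||u'||_L² = 5/(6*π).
Sharp Poincaré constant on H^1_0(0, 5/3) is C_P = L/π = 5/(3*π), achieved by sin(3*π/5·x).
This is the k = 2 harmonic; the ratio L/(kπ) is strictly less than C_P = L/π, consistent with the sharp inequality ||u||_L² ≤ C_P ||u'||_L².


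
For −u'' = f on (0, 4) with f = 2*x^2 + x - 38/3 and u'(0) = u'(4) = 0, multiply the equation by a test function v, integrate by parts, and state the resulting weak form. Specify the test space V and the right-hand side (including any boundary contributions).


V = H^1(0, 4) (no boundary constraint on v; u is determined up to an additive constant); weak form: ∫_0^4 u'v' dx = ∫_0^4 (2*x^2 + x - 38/3) v dx for all v ∈ V.

Multiply both sides by a test function v and integrate from 0 to 4:
  ∫_0^4 −u''(x) v(x) dx = ∫_0^4 f(x) v(x) dx.
Integrate the LHS by parts once:
  ∫_0^4 −u'' v dx = −[u'(x) v(x)]_0^4 + ∫_0^4 u'(x) v'(x) dx.
Thus ∫_0^4 u'(x) v'(x) dx = ∫_0^4 f(x) v(x) dx + [u'(x) v(x)]_0^4.
Choose V so that boundary terms are either known or forced to vanish.
u has homogeneous Neumann: u'(0) = u'(4) = 0. So [u' v]_0^4 = 0·v(4) − 0·v(0) = 0 for any v; take V = H^1(0, 4).
Weak formulation: find u (satisfying any essential BC) such that ∫_0^4 u'(x) v'(x) dx = ∫_0^4 f v dx for all v ∈ V (homogeneous Neumann, so boundary terms vanish).
Substituting f(x) = 2*x^2 + x - 38/3, the right-hand side is ∫_0^4 (2*x^2 + x - 38/3) v dx.
Compatibility check (pure Neumann): taking v ≡ 1 ∈ V gives 0 = ∫_0^4 f dx + (0) − (0), i.e. ∫_0^4 f dx must equal u'(0) − u'(4) = 0. Indeed ∫_0^4 (2*x^2 + x - 38/3) dx = 0, so the data are compatible. The solution is then unique only up to an additive constant (fix it e.g. by requiring ∫_0^4 u dx = 0).


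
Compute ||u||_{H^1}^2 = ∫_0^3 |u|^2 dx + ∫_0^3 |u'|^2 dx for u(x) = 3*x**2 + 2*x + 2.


||u||_{H^1}^2 = 6582/5

The H^1 norm (squared) on an interval (0, L) is
  ||u||_{H^1}^2 = ∫_0^L u(x)^2 dx + ∫_0^L u'(x)^2 dx.
Compute u'(x) = 6*x + 2.
Then u(x)^2 = 9*x**4 + 12*x**3 + 16*x**2 + 8*x + 4 and u'(x)^2 = 36*x**2 + 24*x + 4.
Integrate each monomial from 0 to 3 using ∫_0^3 c·x^n dx = c·3^(n+1)/(n+1):
  ∫_0^3 u(x)^2 dx = ∫_0^3 (9*x^4 + 12*x^3 + 16*x^2 + 8*x + 4) dx. Term by term:
    ∫_0^3 9*x^4 dx = 2187/5;  ∫_0^3 12*x^3 dx = 243;  ∫_0^3 16*x^2 dx = 144;
    ∫_0^3 8*x dx = 36;  ∫_0^3 4 dx = 12.
  Sum: 2187/5 + 243 + 144 + 36 + 12 = 4362/5.
  ∫_0^3 u'(x)^2 dx = ∫_0^3 (36*x^2 + 24*x + 4) dx. Term by term:
    ∫_0^3 36*x^2 dx = 324;  ∫_0^3 24*x dx = 108;  ∫_0^3 4 dx = 12.
  Sum: 324 + 108 + 12 = 444.
Adding: ||u||_{H^1}^2 = 4362/5 + 444 = 6582/5.


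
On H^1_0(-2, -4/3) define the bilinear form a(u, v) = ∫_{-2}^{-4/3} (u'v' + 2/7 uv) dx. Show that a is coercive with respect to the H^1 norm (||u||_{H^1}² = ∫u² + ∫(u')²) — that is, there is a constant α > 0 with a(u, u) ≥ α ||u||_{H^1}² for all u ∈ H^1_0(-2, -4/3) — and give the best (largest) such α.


α = (8 + 63*π^2)/(7*(4 + 9*π^2))

Coercivity of a(·,·) on H^1_0(-2, -4/3) means a(u, u) ≥ α ||u||_{H^1}² for every u ∈ H^1_0.
The interval has length L = 2/3, and Poincaré/coercivity depend only on L. Here a(u, u) = ∫(u')² + (2/7)·∫u².
Here 0 < c = 2/7 < 1. The condition a(u,u) ≥ α||u||_{H^1}² reads (1−α)∫(u')² ≥ (α−c)∫u². Any admissible α is ≤ 1 (rapidly oscillating u have ∫u²/∫(u')² → 0), and α = 1 would force 0 ≥ (1−c)∫u², impossible since c < 1; so 1−α > 0. By the sharp Poincaré inequality on H^1_0 of an interval of length L, ∫(u')² ≥ (π/L)²∫u² with equality for the first sine mode sin(π(x−x₀)/L) (x₀ the left endpoint), so the inequality holds for all u iff (1−α)(π/L)² ≥ α − c, i.e. α ≤ ((π/L)² + c)/((π/L)² + 1) = (1 + c(L/π)²)/(1 + (L/π)²). With (π/L)² = 9*π^2/4 and c = 2/7, the largest admissible constant is α = ((π/L)² + c)/((π/L)² + 1).
Simplifying, α = (8 + 63*π^2)/(7*(4 + 9*π^2)).


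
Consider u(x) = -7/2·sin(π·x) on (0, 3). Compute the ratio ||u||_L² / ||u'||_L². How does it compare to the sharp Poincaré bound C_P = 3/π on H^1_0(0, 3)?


||u||_L² / ||u'||_L² = 1/π < C_P = 3/π.

u(x) = -7/2·sin(π·x), so u'(x) = -7*π*cos(π*x)/2.
Writing u(x) = A·sin(kπx/L) with A = -7/2 and k = 3, use ∫_0^L sin²(kπx/L) dx = L/2 and ∫_0^L cos²(kπx/L) dx = L/2.
u² = 49/4·sin²(π·x) and (u')² = 49*π^2/4·cos²(π·x), and each of sin², cos² integrates to L/2 = 3/2 over (0, 3).
∫_0^3 u² dx = 147/8, so ||u||_L² = 7*sqrt(6)/4.
∫_0^3 (u')² dx = 147*π^2/8, so ||u'||_L² = 7*sqrt(6)*π/4.
Ratio ||u||_L² / ||u'||_L² = 1/π.
Sharp Poincaré constant on H^1_0(0, 3) is C_P = L/π = 3/π, achieved by sin(π/3·x).
This is the k = 3 harmonic; the ratio L/(kπ) is strictly less than C_P = L/π, consistent with the sharp inequality ||u||_L² ≤ C_P ||u'||_L².
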